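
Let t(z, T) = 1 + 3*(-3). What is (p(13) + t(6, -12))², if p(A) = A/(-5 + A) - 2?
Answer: 4489/64 ≈ 70.141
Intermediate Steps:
t(z, T) = -8 (t(z, T) = 1 - 9 = -8)
p(A) = -2 + A/(-5 + A)
(p(13) + t(6, -12))² = ((10 - 1*13)/(-5 + 13) - 8)² = ((10 - 13)/8 - 8)² = ((⅛)*(-3) - 8)² = (-3/8 - 8)² = (-67/8)² = 4489/64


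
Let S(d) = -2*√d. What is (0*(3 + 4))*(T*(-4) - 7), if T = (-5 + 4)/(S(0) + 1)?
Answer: 0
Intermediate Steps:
T = -1 (T = (-5 + 4)/(-2*√0 + 1) = -1/(-2*0 + 1) = -1/(0 + 1) = -1/1 = -1*1 = -1)
(0*(3 + 4))*(T*(-4) - 7) = (0*(3 + 4))*(-1*(-4) - 7) = (0*7)*(4 - 7) = 0*(-3) = 0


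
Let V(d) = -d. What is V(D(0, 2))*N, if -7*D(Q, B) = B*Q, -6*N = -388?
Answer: 0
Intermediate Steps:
N = 194/3 (N = -1/6*(-388) = 194/3 ≈ 64.667)
D(Q, B) = -B*Q/7
V(D(0, 2))*N = -(-1)*2*0/7*(194/3) = -1*0*(194/3) = 0*(194/3) = 0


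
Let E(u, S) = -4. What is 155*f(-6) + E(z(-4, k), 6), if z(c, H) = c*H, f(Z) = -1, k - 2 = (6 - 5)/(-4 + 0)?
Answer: -159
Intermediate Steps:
k = 7/4 (k = 2 + (6 - 5)/(-4 + 0) = 2 + 1/(-4) = 2 + 1*(-1/4) = 2 - 1/4 = 7/4 ≈ 1.7500)
z(c, H) = H*c
155*f(-6) + E(z(-4, k), 6) = 155*(-1) - 4 = -155 - 4 = -159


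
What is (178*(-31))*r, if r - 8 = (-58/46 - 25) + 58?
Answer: -5043452/23 ≈ -2.1928e+5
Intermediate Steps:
r = 914/23 (r = 8 + ((-58/46 - 25) + 58) = 8 + ((-58*1/46 - 25) + 58) = 8 + ((-29/23 - 25) + 58) = 8 + (-604/23 + 58) = 8 + 730/23 = 914/23 ≈ 39.739)
(178*(-31))*r = (178*(-31))*(914/23) = -5518*914/23 = -5043452/23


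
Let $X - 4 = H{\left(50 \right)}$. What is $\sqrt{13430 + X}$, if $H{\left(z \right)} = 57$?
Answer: $3 \sqrt{1499} \approx 116.15$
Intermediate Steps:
$X = 61$ ($X = 4 + 57 = 61$)
$\sqrt{13430 + X} = \sqrt{13430 + 61} = \sqrt{13491} = 3 \sqrt{1499}$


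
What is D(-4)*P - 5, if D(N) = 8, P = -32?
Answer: -261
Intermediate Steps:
D(-4)*P - 5 = 8*(-32) - 5 = -256 - 5 = -261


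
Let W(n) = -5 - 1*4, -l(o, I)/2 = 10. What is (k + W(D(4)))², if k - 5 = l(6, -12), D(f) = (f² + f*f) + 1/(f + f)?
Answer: 576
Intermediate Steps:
l(o, I) = -20 (l(o, I) = -2*10 = -20)
D(f) = 1/(2*f) + 2*f² (D(f) = (f² + f²) + 1/(2*f) = 2*f² + 1/(2*f) = 1/(2*f) + 2*f²)
k = -15 (k = 5 - 20 = -15)
W(n) = -9 (W(n) = -5 - 4 = -9)
(k + W(D(4)))² = (-15 - 9)² = (-24)² = 576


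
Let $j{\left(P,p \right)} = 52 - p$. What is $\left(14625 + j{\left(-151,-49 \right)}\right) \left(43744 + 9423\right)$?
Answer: $782937242$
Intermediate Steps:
$\left(14625 + j{\left(-151,-49 \right)}\right) \left(43744 + 9423\right) = \left(14625 + \left(52 - -49\right)\right) \left(43744 + 9423\right) = \left(14625 + \left(52 + 49\right)\right) 53167 = \left(14625 + 101\right) 53167 = 14726 \cdot 53167 = 782937242$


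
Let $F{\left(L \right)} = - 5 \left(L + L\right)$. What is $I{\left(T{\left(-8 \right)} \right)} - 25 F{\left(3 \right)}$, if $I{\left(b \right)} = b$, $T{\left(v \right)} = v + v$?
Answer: $734$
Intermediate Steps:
$F{\left(L \right)} = - 10 L$ ($F{\left(L \right)} = - 5 \cdot 2 L = - 10 L$)
$T{\left(v \right)} = 2 v$
$I{\left(T{\left(-8 \right)} \right)} - 25 F{\left(3 \right)} = 2 \left(-8\right) - 25 \left(\left(-10\right) 3\right) = -16 - -750 = -16 + 750 = 734$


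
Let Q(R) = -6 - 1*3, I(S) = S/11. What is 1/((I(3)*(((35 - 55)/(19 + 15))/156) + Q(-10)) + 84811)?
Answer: 4862/412307319 ≈ 1.1792e-5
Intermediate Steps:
I(S) = S/11 (I(S) = S*(1/11) = S/11)
Q(R) = -9 (Q(R) = -6 - 3 = -9)
1/((I(3)*(((35 - 55)/(19 + 15))/156) + Q(-10)) + 84811) = 1/((((1/11)*3)*(((35 - 55)/(19 + 15))/156) - 9) + 84811) = 1/((3*(-20/34*(1/156))/11 - 9) + 84811) = 1/((3*(-20*1/34*(1/156))/11 - 9) + 84811) = 1/((3*(-10/17*1/156)/11 - 9) + 84811) = 1/(((3/11)*(-5/1326) - 9) + 84811) = 1/((-5/4862 - 9) + 84811) = 1/(-43763/4862 + 84811) = 1/(412307319/4862) = 4862/412307319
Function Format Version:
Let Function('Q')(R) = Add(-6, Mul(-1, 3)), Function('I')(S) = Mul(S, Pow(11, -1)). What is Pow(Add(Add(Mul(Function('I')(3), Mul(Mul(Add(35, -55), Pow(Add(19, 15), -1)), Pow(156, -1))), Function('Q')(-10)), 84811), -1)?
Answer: Rational(4862, 412307319) ≈ 1.1792e-5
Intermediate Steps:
Function('I')(S) = Mul(Rational(1, 11), S) (Function('I')(S) = Mul(S, Rational(1, 11)) = Mul(Rational(1, 11), S))
Function('Q')(R) = -9 (Function('Q')(R) = Add(-6, -3) = -9)
Pow(Add(Add(Mul(Function('I')(3), Mul(Mul(Add(35, -55), Pow(Add(19, 15), -1)), Pow(156, -1))), Function('Q')(-10)), 84811), -1) = Pow(Add(Add(Mul(Mul(Rational(1, 11), 3), Mul(Mul(Add(35, -55), Pow(Add(19, 15), -1)), Pow(156, -1))), -9), 84811), -1) = Pow(Add(Add(Mul(Rational(3, 11), Mul(Mul(-20, Pow(34, -1)), Rational(1, 156))), -9), 84811), -1) = Pow(Add(Add(Mul(Rational(3, 11), Mul(Mul(-20, Rational(1, 34)), Rational(1, 156))), -9), 84811), -1) = Pow(Add(Add(Mul(Rational(3, 11), Mul(Rational(-10, 17), Rational(1, 156))), -9), 84811), -1) = Pow(Add(Add(Mul(Rational(3, 11), Rational(-5, 1326)), -9), 84811), -1) = Pow(Add(Add(Rational(-5, 4862), -9), 84811), -1) = Pow(Add(Rational(-43763, 4862), 84811), -1) = Pow(Rational(412307319, 4862), -1) = Rational(4862, 412307319)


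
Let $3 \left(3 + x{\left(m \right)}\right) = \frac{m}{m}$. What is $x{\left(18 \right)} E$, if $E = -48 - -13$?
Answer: $\frac{280}{3} \approx 93.333$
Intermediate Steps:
$E = -35$ ($E = -48 + 13 = -35$)
$x{\left(m \right)} = - \frac{8}{3}$ ($x{\left(m \right)} = -3 + \frac{m \frac{1}{m}}{3} = -3 + \frac{1}{3} \cdot 1 = -3 + \frac{1}{3} = - \frac{8}{3}$)
$x{\left(18 \right)} E = \left(- \frac{8}{3}\right) \left(-35\right) = \frac{280}{3}$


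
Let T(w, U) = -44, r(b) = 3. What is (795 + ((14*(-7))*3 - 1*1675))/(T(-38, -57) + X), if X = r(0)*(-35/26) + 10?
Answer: 30524/989 ≈ 30.863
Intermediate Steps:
X = 155/26 (X = 3*(-35/26) + 10 = -105/26 + 10 = 155/26 ≈ 5.9615)
(795 + ((14*(-7))*3 - 1*1675))/(T(-38, -57) + X) = (795 + ((14*(-7))*3 - 1*1675))/(-44 + 155/26) = (795 + (-98*3 - 1675))/(-989/26) = (795 + (-294 - 1675))*(-26/989) = (795 - 1969)*(-26/989) = -1174*(-26/989) = 30524/989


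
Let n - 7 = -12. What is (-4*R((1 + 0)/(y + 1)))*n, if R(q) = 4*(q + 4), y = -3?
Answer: 280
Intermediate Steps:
n = -5 (n = 7 - 12 = -5)
R(q) = 16 + 4*q (R(q) = 4*(4 + q) = 16 + 4*q)
(-4*R((1 + 0)/(y + 1)))*n = -4*(16 + 4*((1 + 0)/(-3 + 1)))*(-5) = -4*(16 + 4*(1/(-2)))*(-5) = -4*(16 + 4*(1*(-½)))*(-5) = -4*(16 + 4*(-½))*(-5) = -4*(16 - 2)*(-5) = -4*14*(-5) = -56*(-5) = 280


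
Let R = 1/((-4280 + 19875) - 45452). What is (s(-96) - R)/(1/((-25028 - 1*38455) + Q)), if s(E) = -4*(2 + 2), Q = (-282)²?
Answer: -7662962151/29857 ≈ -2.5666e+5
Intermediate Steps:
Q = 79524
s(E) = -16 (s(E) = -4*4 = -16)
R = -1/29857 (R = 1/(15595 - 45452) = 1/(-29857) = -1/29857 ≈ -3.3493e-5)
(s(-96) - R)/(1/((-25028 - 1*38455) + Q)) = (-16 - 1*(-1/29857))/(1/((-25028 - 1*38455) + 79524)) = (-16 + 1/29857)/(1/((-25028 - 38455) + 79524)) = -477711/(29857*(1/(-63483 + 79524))) = -477711/(29857*(1/16041)) = -477711/(29857*1/16041) = -477711/29857*16041 = -7662962151/29857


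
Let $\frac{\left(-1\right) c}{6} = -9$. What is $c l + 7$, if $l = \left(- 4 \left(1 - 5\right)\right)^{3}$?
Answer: $221191$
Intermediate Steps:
$c = 54$ ($c = \left(-6\right) \left(-9\right) = 54$)
$l = 4096$ ($l = \left(\left(-4\right) \left(-4\right)\right)^{3} = 16^{3} = 4096$)
$c l + 7 = 54 \cdot 4096 + 7 = 221184 + 7 = 221191$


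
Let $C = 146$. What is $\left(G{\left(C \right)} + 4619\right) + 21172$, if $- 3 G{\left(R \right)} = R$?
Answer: $\frac{77227}{3} \approx 25742.0$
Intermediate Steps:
$G{\left(R \right)} = - \frac{R}{3}$
$\left(G{\left(C \right)} + 4619\right) + 21172 = \left(\left(- \frac{1}{3}\right) 146 + 4619\right) + 21172 = \left(- \frac{146}{3} + 4619\right) + 21172 = \frac{13711}{3} + 21172 = \frac{77227}{3}$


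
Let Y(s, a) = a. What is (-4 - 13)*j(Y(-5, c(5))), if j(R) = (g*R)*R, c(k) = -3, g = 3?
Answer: -459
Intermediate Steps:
j(R) = 3*R² (j(R) = (3*R)*R = 3*R²)
(-4 - 13)*j(Y(-5, c(5))) = (-4 - 13)*(3*(-3)²) = -51*9 = -17*27 = -459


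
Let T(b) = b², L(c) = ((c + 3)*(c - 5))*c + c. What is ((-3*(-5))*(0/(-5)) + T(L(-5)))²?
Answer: 121550625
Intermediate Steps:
L(c) = c + c*(-5 + c)*(3 + c) (L(c) = ((3 + c)*(-5 + c))*c + c = ((-5 + c)*(3 + c))*c + c = c*(-5 + c)*(3 + c) + c = c + c*(-5 + c)*(3 + c))
((-3*(-5))*(0/(-5)) + T(L(-5)))² = ((-3*(-5))*(0/(-5)) + (-5*(-14 + (-5)² - 2*(-5)))²)² = (15*(0*(-⅕)) + (-5*(-14 + 25 + 10))²)² = (15*0 + (-5*21)²)² = (0 + (-105)²)² = (0 + 11025)² = 11025² = 121550625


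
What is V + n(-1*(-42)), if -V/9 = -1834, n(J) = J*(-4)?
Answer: 16338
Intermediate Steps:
n(J) = -4*J
V = 16506 (V = -9*(-1834) = 16506)
V + n(-1*(-42)) = 16506 - (-4)*(-42) = 16506 - 4*42 = 16506 - 168 = 16338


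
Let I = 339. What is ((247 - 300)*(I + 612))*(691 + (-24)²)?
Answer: -63860601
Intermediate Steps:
((247 - 300)*(I + 612))*(691 + (-24)²) = ((247 - 300)*(339 + 612))*(691 + (-24)²) = (-53*951)*(691 + 576) = -50403*1267 = -63860601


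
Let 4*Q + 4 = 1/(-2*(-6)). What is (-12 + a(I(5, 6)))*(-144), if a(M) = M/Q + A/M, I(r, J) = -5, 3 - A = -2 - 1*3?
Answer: 287424/235 ≈ 1223.1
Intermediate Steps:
A = 8 (A = 3 - (-2 - 1*3) = 3 - (-2 - 3) = 3 - 1*(-5) = 3 + 5 = 8)
Q = -47/48 (Q = -1 + (1/(-2*(-6)))/4 = -1 + (-½*(-⅙))/4 = -1 + (¼)*(1/12) = -1 + 1/48 = -47/48 ≈ -0.97917)
a(M) = 8/M - 48*M/47 (a(M) = M/(-47/48) + 8/M = M*(-48/47) + 8/M = -48*M/47 + 8/M = 8/M - 48*M/47)
(-12 + a(I(5, 6)))*(-144) = (-12 + (8/(-5) - 48/47*(-5)))*(-144) = (-12 + (8*(-⅕) + 240/47))*(-144) = (-12 + (-8/5 + 240/47))*(-144) = (-12 + 824/235)*(-144) = -1996/235*(-144) = 287424/235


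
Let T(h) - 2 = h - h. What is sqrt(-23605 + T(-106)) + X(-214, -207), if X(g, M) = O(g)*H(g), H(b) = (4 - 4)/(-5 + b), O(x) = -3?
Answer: I*sqrt(23603) ≈ 153.63*I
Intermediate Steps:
T(h) = 2 (T(h) = 2 + (h - h) = 2 + 0 = 2)
H(b) = 0 (H(b) = 0/(-5 + b) = 0)
X(g, M) = 0 (X(g, M) = -3*0 = 0)
sqrt(-23605 + T(-106)) + X(-214, -207) = sqrt(-23605 + 2) + 0 = sqrt(-23603) + 0 = I*sqrt(23603) + 0 = I*sqrt(23603)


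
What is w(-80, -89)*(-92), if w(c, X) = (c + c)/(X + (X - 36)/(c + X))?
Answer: -621920/3729 ≈ -166.78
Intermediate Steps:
w(c, X) = 2*c/(X + (-36 + X)/(X + c)) (w(c, X) = (2*c)/(X + (-36 + X)/(X + c)) = 2*c/(X + (-36 + X)/(X + c)))
w(-80, -89)*(-92) = (2*(-80)*(-89 - 80)/(-36 - 89 + (-89)**2 - 89*(-80)))*(-92) = (2*(-80)*(-169)/(-36 - 89 + 7921 + 7120))*(-92) = (2*(-80)*(-169)/14916)*(-92) = (2*(-80)*(1/14916)*(-169))*(-92) = (6760/3729)*(-92) = -621920/3729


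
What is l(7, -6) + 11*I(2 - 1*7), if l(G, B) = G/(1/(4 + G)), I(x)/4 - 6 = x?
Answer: 121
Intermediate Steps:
I(x) = 24 + 4*x
l(G, B) = G*(4 + G)
l(7, -6) + 11*I(2 - 1*7) = 7*(4 + 7) + 11*(24 + 4*(2 - 1*7)) = 7*11 + 11*(24 + 4*(2 - 7)) = 77 + 11*(24 + 4*(-5)) = 77 + 11*(24 - 20) = 77 + 11*4 = 77 + 44 = 121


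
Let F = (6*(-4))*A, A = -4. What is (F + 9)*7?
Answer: 735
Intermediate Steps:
F = 96 (F = (6*(-4))*(-4) = -24*(-4) = 96)
(F + 9)*7 = (96 + 9)*7 = 105*7 = 735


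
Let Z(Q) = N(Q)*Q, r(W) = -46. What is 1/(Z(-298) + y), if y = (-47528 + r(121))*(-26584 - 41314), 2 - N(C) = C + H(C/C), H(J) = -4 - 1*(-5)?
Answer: 1/3230090350 ≈ 3.0959e-10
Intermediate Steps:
H(J) = 1 (H(J) = -4 + 5 = 1)
N(C) = 1 - C (N(C) = 2 - (C + 1) = 2 - (1 + C) = 2 + (-1 - C) = 1 - C)
y = 3230179452 (y = (-47528 - 46)*(-26584 - 41314) = -47574*(-67898) = 3230179452)
Z(Q) = Q*(1 - Q) (Z(Q) = (1 - Q)*Q = Q*(1 - Q))
1/(Z(-298) + y) = 1/(-298*(1 - 1*(-298)) + 3230179452) = 1/(-298*(1 + 298) + 3230179452) = 1/(-298*299 + 3230179452) = 1/(-89102 + 3230179452) = 1/3230090350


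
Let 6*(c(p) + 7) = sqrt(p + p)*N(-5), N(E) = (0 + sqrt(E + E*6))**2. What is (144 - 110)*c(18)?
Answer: -1428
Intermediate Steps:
N(E) = 7*E (N(E) = (0 + sqrt(E + 6*E))**2 = (0 + sqrt(7*E))**2 = (0 + sqrt(7)*sqrt(E))**2 = (sqrt(7)*sqrt(E))**2 = 7*E)
c(p) = -7 - 35*sqrt(2)*sqrt(p)/6 (c(p) = -7 + (sqrt(p + p)*(7*(-5)))/6 = -7 + (sqrt(2*p)*(-35))/6 = -7 + ((sqrt(2)*sqrt(p))*(-35))/6 = -7 + (-35*sqrt(2)*sqrt(p))/6 = -7 - 35*sqrt(2)*sqrt(p)/6)
(144 - 110)*c(18) = (144 - 110)*(-7 - 35*sqrt(2)*sqrt(18)/6) = 34*(-7 - 35*sqrt(2)*3*sqrt(2)/6) = 34*(-7 - 35) = 34*(-42) = -1428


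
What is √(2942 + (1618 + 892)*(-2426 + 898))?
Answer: I*√3832338 ≈ 1957.6*I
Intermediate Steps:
√(2942 + (1618 + 892)*(-2426 + 898)) = √(2942 + 2510*(-1528)) = √(2942 - 3835280) = √(-3832338) = I*√3832338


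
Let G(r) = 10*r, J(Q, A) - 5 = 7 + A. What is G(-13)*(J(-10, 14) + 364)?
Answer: -50700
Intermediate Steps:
J(Q, A) = 12 + A (J(Q, A) = 5 + (7 + A) = 12 + A)
G(-13)*(J(-10, 14) + 364) = (10*(-13))*((12 + 14) + 364) = -130*(26 + 364) = -130*390 = -50700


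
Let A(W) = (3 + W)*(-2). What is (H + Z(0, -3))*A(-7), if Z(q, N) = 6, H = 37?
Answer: 344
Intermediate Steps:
A(W) = -6 - 2*W
(H + Z(0, -3))*A(-7) = (37 + 6)*(-6 - 2*(-7)) = 43*(-6 + 14) = 43*8 = 344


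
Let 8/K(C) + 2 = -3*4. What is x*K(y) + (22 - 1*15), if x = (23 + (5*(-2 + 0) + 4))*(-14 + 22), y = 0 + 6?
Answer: -495/7 ≈ -70.714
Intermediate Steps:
y = 6
K(C) = -4/7 (K(C) = 8/(-2 - 3*4) = 8/(-2 - 12) = 8/(-14) = 8*(-1/14) = -4/7)
x = 136 (x = (23 + (5*(-2) + 4))*8 = (23 + (-10 + 4))*8 = (23 - 6)*8 = 17*8 = 136)
x*K(y) + (22 - 1*15) = 136*(-4/7) + (22 - 1*15) = -544/7 + (22 - 15) = -544/7 + 7 = -495/7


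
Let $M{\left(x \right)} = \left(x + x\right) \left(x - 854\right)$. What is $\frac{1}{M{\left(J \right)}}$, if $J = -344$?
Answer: $\frac{1}{824224} \approx 1.2133 \cdot 10^{-6}$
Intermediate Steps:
$M{\left(x \right)} = 2 x \left(-854 + x\right)$
$\frac{1}{M{\left(J \right)}} = \frac{1}{2 \left(-344\right) \left(-854 - 344\right)} = \frac{1}{2 \left(-344\right) \left(-1198\right)} = \frac{1}{824224}$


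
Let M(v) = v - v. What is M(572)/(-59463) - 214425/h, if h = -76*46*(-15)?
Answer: -14295/3496 ≈ -4.0890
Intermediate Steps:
M(v) = 0
h = 52440 (h = -3496*(-15) = 52440)
M(572)/(-59463) - 214425/h = 0/(-59463) - 214425/52440 = 0*(-1/59463) - 214425*1/52440 = 0 - 14295/3496 = -14295/3496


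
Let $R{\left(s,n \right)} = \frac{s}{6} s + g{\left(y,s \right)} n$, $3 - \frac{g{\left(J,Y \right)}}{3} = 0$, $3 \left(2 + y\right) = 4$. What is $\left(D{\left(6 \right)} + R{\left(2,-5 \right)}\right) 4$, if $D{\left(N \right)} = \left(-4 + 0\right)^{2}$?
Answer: $- \frac{340}{3} \approx -113.33$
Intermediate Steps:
$y = - \frac{2}{3}$ ($y = -2 + \frac{1}{3} \cdot 4 = -2 + \frac{4}{3} = - \frac{2}{3} \approx -0.66667$)
$g{\left(J,Y \right)} = 9$ ($g{\left(J,Y \right)} = 9 - 0 = 9 + 0 = 9$)
$D{\left(N \right)} = 16$ ($D{\left(N \right)} = \left(-4\right)^{2} = 16$)
$R{\left(s,n \right)} = 9 n + \frac{s^{2}}{6}$ ($R{\left(s,n \right)} = \frac{s}{6} s + 9 n = \frac{s^{2}}{6} + 9 n = 9 n + \frac{s^{2}}{6}$)
$\left(D{\left(6 \right)} + R{\left(2,-5 \right)}\right) 4 = \left(16 + \left(9 \left(-5\right) + \frac{2^{2}}{6}\right)\right) 4 = \left(16 + \left(-45 + \frac{1}{6} \cdot 4\right)\right) 4 = \left(16 + \left(-45 + \frac{2}{3}\right)\right) 4 = \left(16 - \frac{133}{3}\right) 4 = \left(- \frac{85}{3}\right) 4 = - \frac{340}{3}$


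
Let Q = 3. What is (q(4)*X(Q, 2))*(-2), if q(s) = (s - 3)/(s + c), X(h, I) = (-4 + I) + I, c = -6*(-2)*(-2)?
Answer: 0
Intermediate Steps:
c = -24 (c = -(-12)*(-2) = -1*24 = -24)
X(h, I) = -4 + 2*I
q(s) = (-3 + s)/(-24 + s) (q(s) = (s - 3)/(s - 24) = (-3 + s)/(-24 + s))
(q(4)*X(Q, 2))*(-2) = (((-3 + 4)/(-24 + 4))*(-4 + 2*2))*(-2) = ((1/(-20))*(-4 + 4))*(-2) = (-1/20*1*0)*(-2) = -1/20*0*(-2) = 0*(-2) = 0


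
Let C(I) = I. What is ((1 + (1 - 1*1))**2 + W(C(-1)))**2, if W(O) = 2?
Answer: 9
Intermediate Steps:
((1 + (1 - 1*1))**2 + W(C(-1)))**2 = ((1 + (1 - 1*1))**2 + 2)**2 = ((1 + (1 - 1))**2 + 2)**2 = ((1 + 0)**2 + 2)**2 = (1**2 + 2)**2 = (1 + 2)**2 = 3**2 = 9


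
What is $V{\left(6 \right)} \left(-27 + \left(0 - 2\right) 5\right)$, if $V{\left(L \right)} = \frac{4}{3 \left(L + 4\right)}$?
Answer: $- \frac{74}{15} \approx -4.9333$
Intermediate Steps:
$V{\left(L \right)} = \frac{4}{12 + 3 L}$ ($V{\left(L \right)} = \frac{4}{3 \left(4 + L\right)} = \frac{4}{12 + 3 L}$)
$V{\left(6 \right)} \left(-27 + \left(0 - 2\right) 5\right) = \frac{4}{3 \left(4 + 6\right)} \left(-27 + \left(0 - 2\right) 5\right) = \frac{4}{3 \cdot 10} \left(-27 - 10\right) = \frac{4}{3} \cdot \frac{1}{10} \left(-27 - 10\right) = \frac{2}{15} \left(-37\right) = - \frac{74}{15}$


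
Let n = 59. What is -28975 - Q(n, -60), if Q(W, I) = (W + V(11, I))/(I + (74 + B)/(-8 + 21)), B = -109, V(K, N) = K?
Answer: -4722743/163 ≈ -28974.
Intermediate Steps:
Q(W, I) = (11 + W)/(-35/13 + I) (Q(W, I) = (W + 11)/(I + (74 - 109)/(-8 + 21)) = (11 + W)/(I - 35/13) = (11 + W)/(-35/13 + I))
-28975 - Q(n, -60) = -28975 - 13*(11 + 59)/(-35 + 13*(-60)) = -28975 - 13*70/(-35 - 780) = -28975 - 13*70/(-815) = -28975 - 13*(-1)*70/815 = -28975 - 1*(-182/163) = -28975 + 182/163 = -4722743/163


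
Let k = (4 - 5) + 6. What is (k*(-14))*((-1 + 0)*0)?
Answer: 0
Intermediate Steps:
k = 5 (k = -1 + 6 = 5)
(k*(-14))*((-1 + 0)*0) = (5*(-14))*((-1 + 0)*0) = -(-70)*0 = -70*0 = 0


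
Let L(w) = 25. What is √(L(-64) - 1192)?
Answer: I*√1167 ≈ 34.161*I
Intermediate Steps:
√(L(-64) - 1192) = √(25 - 1192) = √(-1167) = I*√1167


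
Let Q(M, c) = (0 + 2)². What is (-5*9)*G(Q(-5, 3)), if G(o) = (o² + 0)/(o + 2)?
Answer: -120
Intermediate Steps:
Q(M, c) = 4 (Q(M, c) = 2² = 4)
G(o) = o²/(2 + o)
(-5*9)*G(Q(-5, 3)) = (-5*9)*(4²/(2 + 4)) = -720/6 = -45*8/3 = -120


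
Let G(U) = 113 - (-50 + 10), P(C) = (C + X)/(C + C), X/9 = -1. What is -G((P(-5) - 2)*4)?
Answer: -153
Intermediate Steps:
X = -9 (X = 9*(-1) = -9)
P(C) = (-9 + C)/(2*C) (P(C) = (C - 9)/(C + C) = (-9 + C)/((2*C)) = (-9 + C)*(1/(2*C)) = (-9 + C)/(2*C))
G(U) = 153 (G(U) = 113 - 1*(-40) = 113 + 40 = 153)
-G((P(-5) - 2)*4) = -1*153 = -153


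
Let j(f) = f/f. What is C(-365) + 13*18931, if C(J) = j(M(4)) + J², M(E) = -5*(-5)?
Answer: 379329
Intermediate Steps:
M(E) = 25
j(f) = 1
C(J) = 1 + J²
C(-365) + 13*18931 = (1 + (-365)²) + 13*18931 = (1 + 133225) + 246103 = 133226 + 246103 = 379329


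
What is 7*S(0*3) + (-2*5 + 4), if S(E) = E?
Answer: -6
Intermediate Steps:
7*S(0*3) + (-2*5 + 4) = 7*(0*3) + (-2*5 + 4) = 7*0 + (-10 + 4) = 0 - 6 = -6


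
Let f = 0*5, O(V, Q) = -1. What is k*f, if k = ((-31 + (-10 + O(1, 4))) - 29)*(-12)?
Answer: 0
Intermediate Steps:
f = 0
k = 852 (k = ((-31 + (-10 - 1)) - 29)*(-12) = ((-31 - 11) - 29)*(-12) = (-42 - 29)*(-12) = -71*(-12) = 852)
k*f = 852*0 = 0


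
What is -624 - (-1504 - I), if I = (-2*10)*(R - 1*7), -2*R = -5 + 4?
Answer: 1010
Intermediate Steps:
R = 1/2 (R = -(-5 + 4)/2 = -1/2*(-1) = 1/2 ≈ 0.50000)
I = 130 (I = (-2*10)*(1/2 - 1*7) = -20*(1/2 - 7) = -20*(-13/2) = 130)
-624 - (-1504 - I) = -624 - (-1504 - 1*130) = -624 - (-1504 - 130) = -624 - 1*(-1634) = -624 + 1634 = 1010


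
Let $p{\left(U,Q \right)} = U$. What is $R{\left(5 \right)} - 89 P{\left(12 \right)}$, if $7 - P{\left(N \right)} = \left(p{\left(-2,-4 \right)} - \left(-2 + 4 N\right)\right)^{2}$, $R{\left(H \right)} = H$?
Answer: $204438$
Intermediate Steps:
$P{\left(N \right)} = 7 - 16 N^{2}$ ($P{\left(N \right)} = 7 - \left(-2 - \left(-2 + 4 N\right)\right)^{2} = 7 - \left(- 4 N\right)^{2} = 7 - 16 N^{2}$)
$R{\left(5 \right)} - 89 P{\left(12 \right)} = 5 - 89 \left(7 - 16 \cdot 12^{2}\right) = 5 - 89 \left(7 - 2304\right) = 5 - -204433 = 5 + 204433 = 204438$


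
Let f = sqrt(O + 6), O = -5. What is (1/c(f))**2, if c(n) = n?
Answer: 1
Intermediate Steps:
f = 1 (f = sqrt(-5 + 6) = sqrt(1) = 1)
(1/c(f))**2 = (1/1)**2 = 1**2 = 1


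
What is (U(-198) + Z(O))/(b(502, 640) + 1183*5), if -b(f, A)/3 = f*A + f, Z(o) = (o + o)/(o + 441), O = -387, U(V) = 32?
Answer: -53/2878293 ≈ -1.8414e-5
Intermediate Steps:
Z(o) = 2*o/(441 + o) (Z(o) = (2*o)/(441 + o) = 2*o/(441 + o))
b(f, A) = -3*f - 3*A*f (b(f, A) = -3*(f*A + f) = -3*(A*f + f) = -3*(f + A*f) = -3*f - 3*A*f)
(U(-198) + Z(O))/(b(502, 640) + 1183*5) = (32 + 2*(-387)/(441 - 387))/(-3*502*(1 + 640) + 1183*5) = (32 + 2*(-387)/54)/(-3*502*641 + 5915) = (32 + 2*(-387)*(1/54))/(-965346 + 5915) = (32 - 43/3)/(-959431) = (53/3)*(-1/959431) = -53/2878293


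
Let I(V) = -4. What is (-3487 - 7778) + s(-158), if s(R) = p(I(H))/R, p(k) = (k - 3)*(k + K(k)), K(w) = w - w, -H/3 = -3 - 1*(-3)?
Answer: -889949/79 ≈ -11265.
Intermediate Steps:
H = 0 (H = -3*(-3 - 1*(-3)) = -3*(-3 + 3) = -3*0 = 0)
K(w) = 0
p(k) = k*(-3 + k) (p(k) = (k - 3)*(k + 0) = (-3 + k)*k = k*(-3 + k))
s(R) = 28/R (s(R) = (-4*(-3 - 4))/R = (-4*(-7))/R = 28/R)
(-3487 - 7778) + s(-158) = (-3487 - 7778) + 28/(-158) = -11265 + 28*(-1/158) = -11265 - 14/79 = -889949/79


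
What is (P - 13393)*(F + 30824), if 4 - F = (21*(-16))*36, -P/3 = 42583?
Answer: -6058379208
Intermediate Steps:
P = -127749 (P = -3*42583 = -127749)
F = 12100 (F = 4 - 21*(-16)*36 = 4 - (-336)*36 = 4 - 1*(-12096) = 4 + 12096 = 12100)
(P - 13393)*(F + 30824) = (-127749 - 13393)*(12100 + 30824) = -141142*42924 = -6058379208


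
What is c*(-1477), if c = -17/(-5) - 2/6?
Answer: -67942/15 ≈ -4529.5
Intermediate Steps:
c = 46/15 (c = -17*(-⅕) - 2*⅙ = 17/5 - ⅓ = 46/15 ≈ 3.0667)
c*(-1477) = (46/15)*(-1477) = -67942/15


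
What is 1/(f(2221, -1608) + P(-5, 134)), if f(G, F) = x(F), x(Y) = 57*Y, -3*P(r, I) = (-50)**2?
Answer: -3/277468 ≈ -1.0812e-5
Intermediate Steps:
P(r, I) = -2500/3 (P(r, I) = -1/3*(-50)**2 = -1/3*2500 = -2500/3)
f(G, F) = 57*F
1/(f(2221, -1608) + P(-5, 134)) = 1/(57*(-1608) - 2500/3) = 1/(-91656 - 2500/3) = 1/(-277468/3) = -3/277468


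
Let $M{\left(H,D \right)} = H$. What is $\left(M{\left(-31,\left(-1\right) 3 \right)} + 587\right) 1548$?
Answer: $860688$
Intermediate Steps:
$\left(M{\left(-31,\left(-1\right) 3 \right)} + 587\right) 1548 = \left(-31 + 587\right) 1548 = 556 \cdot 1548 = 860688$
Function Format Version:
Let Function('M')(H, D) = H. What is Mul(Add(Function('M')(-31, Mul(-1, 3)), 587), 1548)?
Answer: 860688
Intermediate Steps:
Mul(Add(Function('M')(-31, Mul(-1, 3)), 587), 1548) = Mul(Add(-31, 587), 1548) = Mul(556, 1548) = 860688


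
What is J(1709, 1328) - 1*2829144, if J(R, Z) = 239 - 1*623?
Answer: -2829528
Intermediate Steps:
J(R, Z) = -384 (J(R, Z) = 239 - 623 = -384)
J(1709, 1328) - 1*2829144 = -384 - 1*2829144 = -384 - 2829144 = -2829528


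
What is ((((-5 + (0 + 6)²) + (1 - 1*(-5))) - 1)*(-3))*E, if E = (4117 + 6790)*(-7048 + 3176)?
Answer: 4561045632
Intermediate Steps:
E = -42231904 (E = 10907*(-3872) = -42231904)
((((-5 + (0 + 6)²) + (1 - 1*(-5))) - 1)*(-3))*E = ((((-5 + (0 + 6)²) + (1 - 1*(-5))) - 1)*(-3))*(-42231904) = ((((-5 + 6²) + (1 + 5)) - 1)*(-3))*(-42231904) = ((((-5 + 36) + 6) - 1)*(-3))*(-42231904) = (((31 + 6) - 1)*(-3))*(-42231904) = ((37 - 1)*(-3))*(-42231904) = (36*(-3))*(-42231904) = -108*(-42231904) = 4561045632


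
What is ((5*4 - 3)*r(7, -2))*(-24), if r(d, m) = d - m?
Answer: -3672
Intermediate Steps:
((5*4 - 3)*r(7, -2))*(-24) = ((5*4 - 3)*(7 - 1*(-2)))*(-24) = ((20 - 3)*(7 + 2))*(-24) = (17*9)*(-24) = 153*(-24) = -3672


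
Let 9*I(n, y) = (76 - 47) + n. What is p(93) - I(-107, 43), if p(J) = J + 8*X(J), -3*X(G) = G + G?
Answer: -1183/3 ≈ -394.33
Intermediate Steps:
X(G) = -2*G/3 (X(G) = -(G + G)/3 = -2*G/3)
I(n, y) = 29/9 + n/9 (I(n, y) = ((76 - 47) + n)/9 = (29 + n)/9 = 29/9 + n/9)
p(J) = -13*J/3 (p(J) = J + 8*(-2*J/3) = J - 16*J/3 = -13*J/3)
p(93) - I(-107, 43) = -13/3*93 - (29/9 + (⅑)*(-107)) = -403 - (29/9 - 107/9) = -403 - 1*(-26/3) = -403 + 26/3 = -1183/3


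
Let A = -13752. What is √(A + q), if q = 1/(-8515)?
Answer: I*√997091862715/8515 ≈ 117.27*I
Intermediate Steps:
q = -1/8515 ≈ -0.00011744
√(A + q) = √(-13752 - 1/8515) = √(-117098281/8515) = I*√997091862715/8515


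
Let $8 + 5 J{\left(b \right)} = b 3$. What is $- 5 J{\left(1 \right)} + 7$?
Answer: $12$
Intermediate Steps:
$J{\left(b \right)} = - \frac{8}{5} + \frac{3 b}{5}$ ($J{\left(b \right)} = - \frac{8}{5} + \frac{b 3}{5} = - \frac{8}{5} + \frac{3 b}{5}$)
$- 5 J{\left(1 \right)} + 7 = - 5 \left(- \frac{8}{5} + \frac{3}{5} \cdot 1\right) + 7 = - 5 \left(- \frac{8}{5} + \frac{3}{5}\right) + 7 = \left(-5\right) \left(-1\right) + 7 = 5 + 7 = 12$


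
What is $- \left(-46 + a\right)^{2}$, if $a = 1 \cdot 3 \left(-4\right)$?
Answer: $-3364$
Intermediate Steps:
$a = -12$ ($a = 3 \left(-4\right) = -12$)
$- \left(-46 + a\right)^{2} = - \left(-46 - 12\right)^{2} = - \left(-58\right)^{2} = \left(-1\right) 3364 = -3364$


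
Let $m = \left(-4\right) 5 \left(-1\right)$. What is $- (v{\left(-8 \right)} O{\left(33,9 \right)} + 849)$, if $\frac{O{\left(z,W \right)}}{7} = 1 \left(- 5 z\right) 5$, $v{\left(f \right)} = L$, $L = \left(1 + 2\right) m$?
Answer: $345651$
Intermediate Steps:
$m = 20$ ($m = \left(-20\right) \left(-1\right) = 20$)
$L = 60$ ($L = \left(1 + 2\right) 20 = 3 \cdot 20 = 60$)
$v{\left(f \right)} = 60$
$O{\left(z,W \right)} = - 175 z$ ($O{\left(z,W \right)} = 7 \cdot 1 \left(- 5 z\right) 5 = 7 - 5 z 5 = 7 \left(- 25 z\right) = - 175 z$)
$- (v{\left(-8 \right)} O{\left(33,9 \right)} + 849) = - (60 \left(\left(-175\right) 33\right) + 849) = - (60 \left(-5775\right) + 849) = - (-346500 + 849) = \left(-1\right) \left(-345651\right) = 345651$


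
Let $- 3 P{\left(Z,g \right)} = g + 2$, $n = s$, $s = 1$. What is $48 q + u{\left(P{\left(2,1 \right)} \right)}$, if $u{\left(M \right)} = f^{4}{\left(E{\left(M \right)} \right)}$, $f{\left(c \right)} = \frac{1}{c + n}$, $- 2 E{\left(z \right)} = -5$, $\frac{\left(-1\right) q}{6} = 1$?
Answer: $- \frac{691472}{2401} \approx -287.99$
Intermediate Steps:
$q = -6$ ($q = \left(-6\right) 1 = -6$)
$n = 1$
$E{\left(z \right)} = \frac{5}{2}$ ($E{\left(z \right)} = \left(- \frac{1}{2}\right) \left(-5\right) = \frac{5}{2}$)
$f{\left(c \right)} = \frac{1}{1 + c}$ ($f{\left(c \right)} = \frac{1}{c + 1} = \frac{1}{1 + c}$)
$P{\left(Z,g \right)} = - \frac{2}{3} - \frac{g}{3}$ ($P{\left(Z,g \right)} = - \frac{g + 2}{3} = - \frac{2 + g}{3} = - \frac{2}{3} - \frac{g}{3}$)
$u{\left(M \right)} = \frac{16}{2401}$ ($u{\left(M \right)} = \left(\frac{1}{1 + \frac{5}{2}}\right)^{4} = \left(\frac{1}{\frac{7}{2}}\right)^{4} = \left(\frac{2}{7}\right)^{4} = \frac{16}{2401}$)
$48 q + u{\left(P{\left(2,1 \right)} \right)} = 48 \left(-6\right) + \frac{16}{2401} = -288 + \frac{16}{2401} = - \frac{691472}{2401}$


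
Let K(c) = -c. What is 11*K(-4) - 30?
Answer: 14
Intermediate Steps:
11*K(-4) - 30 = 11*(-1*(-4)) - 30 = 11*4 - 30 = 44 - 30 = 14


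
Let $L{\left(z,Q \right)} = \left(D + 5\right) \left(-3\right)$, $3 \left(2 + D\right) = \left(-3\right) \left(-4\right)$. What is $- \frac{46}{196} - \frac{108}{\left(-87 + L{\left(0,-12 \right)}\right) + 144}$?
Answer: $- \frac{317}{98} \approx -3.2347$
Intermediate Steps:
$D = 2$ ($D = -2 + \frac{\left(-3\right) \left(-4\right)}{3} = -2 + \frac{1}{3} \cdot 12 = -2 + 4 = 2$)
$L{\left(z,Q \right)} = -21$ ($L{\left(z,Q \right)} = \left(2 + 5\right) \left(-3\right) = 7 \left(-3\right) = -21$)
$- \frac{46}{196} - \frac{108}{\left(-87 + L{\left(0,-12 \right)}\right) + 144} = - \frac{46}{196} - \frac{108}{\left(-87 - 21\right) + 144} = \left(-46\right) \frac{1}{196} - \frac{108}{-108 + 144} = - \frac{23}{98} - \frac{108}{36} = - \frac{23}{98} - 3 = - \frac{317}{98}$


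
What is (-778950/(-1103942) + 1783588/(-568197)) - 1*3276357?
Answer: -146794132691085976/44804038041 ≈ -3.2764e+6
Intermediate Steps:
(-778950/(-1103942) + 1783588/(-568197)) - 1*3276357 = (-778950*(-1/1103942) + 1783588*(-1/568197)) - 3276357 = (389475/551971 - 1783588/568197) - 3276357 = -109027189339/44804038041 - 3276357 = -146794132691085976/44804038041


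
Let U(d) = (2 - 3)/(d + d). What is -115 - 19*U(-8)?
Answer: -1859/16 ≈ -116.19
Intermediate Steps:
U(d) = -1/(2*d)
-115 - 19*U(-8) = -115 - (-19)/(2*(-8)) = -115 - (-19)*(-1)/(2*8) = -115 - 19*1/16 = -115 - 19/16 = -1859/16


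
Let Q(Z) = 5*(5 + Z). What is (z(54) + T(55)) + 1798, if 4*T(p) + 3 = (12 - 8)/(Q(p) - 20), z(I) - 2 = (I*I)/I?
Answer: 518911/280 ≈ 1853.3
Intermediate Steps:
Q(Z) = 25 + 5*Z
z(I) = 2 + I (z(I) = 2 + (I*I)/I = 2 + I**2/I = 2 + I)
T(p) = -3/4 + 1/(5 + 5*p) (T(p) = -3/4 + ((12 - 8)/((25 + 5*p) - 20))/4 = -3/4 + (4/(5 + 5*p))/4 = -3/4 + 1/(5 + 5*p))
(z(54) + T(55)) + 1798 = ((2 + 54) + (-11 - 15*55)/(20*(1 + 55))) + 1798 = (56 + (1/20)*(-11 - 825)/56) + 1798 = (56 + (1/20)*(1/56)*(-836)) + 1798 = (56 - 209/280) + 1798 = 15471/280 + 1798 = 518911/280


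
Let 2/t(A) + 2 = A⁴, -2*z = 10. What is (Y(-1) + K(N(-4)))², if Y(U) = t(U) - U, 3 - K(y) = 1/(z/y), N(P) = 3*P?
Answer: 4/25 ≈ 0.16000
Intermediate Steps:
z = -5 (z = -½*10 = -5)
K(y) = 3 + y/5 (K(y) = 3 - 1/((-5/y)) = 3 - (-1)*y/5 = 3 + y/5)
t(A) = 2/(-2 + A⁴)
Y(U) = -U + 2/(-2 + U⁴) (Y(U) = 2/(-2 + U⁴) - U = -U + 2/(-2 + U⁴))
(Y(-1) + K(N(-4)))² = ((-1*(-1) + 2/(-2 + (-1)⁴)) + (3 + (3*(-4))/5))² = ((1 + 2/(-2 + 1)) + (3 + (⅕)*(-12)))² = ((1 + 2/(-1)) + (3 - 12/5))² = ((1 + 2*(-1)) + ⅗)² = ((1 - 2) + ⅗)² = (-1 + ⅗)² = (-⅖)² = 4/25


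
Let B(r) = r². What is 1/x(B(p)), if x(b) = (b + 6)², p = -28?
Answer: 1/624100 ≈ 1.6023e-6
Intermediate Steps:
x(b) = (6 + b)²
1/x(B(p)) = 1/((6 + (-28)²)²) = 1/((6 + 784)²) = 1/(790²) = 1/624100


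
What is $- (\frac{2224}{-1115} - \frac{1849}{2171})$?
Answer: $\frac{6889939}{2420665} \approx 2.8463$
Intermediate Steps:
$- (\frac{2224}{-1115} - \frac{1849}{2171}) = - (2224 \left(- \frac{1}{1115}\right) - \frac{1849}{2171}) = - (- \frac{2224}{1115} - \frac{1849}{2171}) = \left(-1\right) \left(- \frac{6889939}{2420665}\right) = \frac{6889939}{2420665}$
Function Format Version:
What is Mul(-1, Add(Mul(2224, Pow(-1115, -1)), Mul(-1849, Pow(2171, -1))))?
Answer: Rational(6889939, 2420665) ≈ 2.8463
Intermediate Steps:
Mul(-1, Add(Mul(2224, Pow(-1115, -1)), Mul(-1849, Pow(2171, -1)))) = Mul(-1, Add(Mul(2224, Rational(-1, 1115)), Mul(-1849, Rational(1, 2171)))) = Mul(-1, Add(Rational(-2224, 1115), Rational(-1849, 2171))) = Mul(-1, Rational(-6889939, 2420665)) = Rational(6889939, 2420665)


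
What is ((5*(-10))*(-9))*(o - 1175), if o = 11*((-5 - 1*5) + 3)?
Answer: -563400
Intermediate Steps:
o = -77 (o = 11*((-5 - 5) + 3) = 11*(-10 + 3) = 11*(-7) = -77)
((5*(-10))*(-9))*(o - 1175) = ((5*(-10))*(-9))*(-77 - 1175) = -50*(-9)*(-1252) = 450*(-1252) = -563400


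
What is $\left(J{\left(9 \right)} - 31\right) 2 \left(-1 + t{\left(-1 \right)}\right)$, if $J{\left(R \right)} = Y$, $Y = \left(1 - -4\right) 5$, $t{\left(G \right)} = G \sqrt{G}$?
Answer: $12 + 12 i \approx 12.0 + 12.0 i$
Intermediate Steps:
$t{\left(G \right)} = G^{\frac{3}{2}}$
$Y = 25$ ($Y = \left(1 + 4\right) 5 = 5 \cdot 5 = 25$)
$J{\left(R \right)} = 25$
$\left(J{\left(9 \right)} - 31\right) 2 \left(-1 + t{\left(-1 \right)}\right) = \left(25 - 31\right) 2 \left(-1 + \left(-1\right)^{\frac{3}{2}}\right) = - 6 \cdot 2 \left(-1 - i\right) = - 6 \left(-2 - 2 i\right) = 12 + 12 i$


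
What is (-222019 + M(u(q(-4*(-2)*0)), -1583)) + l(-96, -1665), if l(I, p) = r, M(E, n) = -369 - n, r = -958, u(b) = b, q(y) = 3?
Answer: -221763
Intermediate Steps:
l(I, p) = -958
(-222019 + M(u(q(-4*(-2)*0)), -1583)) + l(-96, -1665) = (-222019 + (-369 - 1*(-1583))) - 958 = (-222019 + (-369 + 1583)) - 958 = (-222019 + 1214) - 958 = -220805 - 958 = -221763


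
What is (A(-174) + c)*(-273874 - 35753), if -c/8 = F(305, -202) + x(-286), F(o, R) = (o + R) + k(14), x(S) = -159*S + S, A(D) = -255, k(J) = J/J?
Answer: 112267963557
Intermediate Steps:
k(J) = 1
x(S) = -158*S
F(o, R) = 1 + R + o (F(o, R) = (o + R) + 1 = (R + o) + 1 = 1 + R + o)
c = -362336 (c = -8*((1 - 202 + 305) - 158*(-286)) = -8*(104 + 45188) = -8*45292 = -362336)
(A(-174) + c)*(-273874 - 35753) = (-255 - 362336)*(-273874 - 35753) = -362591*(-309627) = 112267963557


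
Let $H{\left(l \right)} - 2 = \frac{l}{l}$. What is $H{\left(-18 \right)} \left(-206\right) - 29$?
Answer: $-647$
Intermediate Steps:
$H{\left(l \right)} = 3$ ($H{\left(l \right)} = 2 + \frac{l}{l} = 2 + 1 = 3$)
$H{\left(-18 \right)} \left(-206\right) - 29 = 3 \left(-206\right) - 29 = -618 - 29 = -647$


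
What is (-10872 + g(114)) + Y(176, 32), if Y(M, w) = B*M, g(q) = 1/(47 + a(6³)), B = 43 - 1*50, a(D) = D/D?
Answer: -580991/48 ≈ -12104.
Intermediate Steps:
a(D) = 1
B = -7 (B = 43 - 50 = -7)
g(q) = 1/48 (g(q) = 1/(47 + 1) = 1/48)
Y(M, w) = -7*M
(-10872 + g(114)) + Y(176, 32) = (-10872 + 1/48) - 7*176 = -521855/48 - 1232 = -580991/48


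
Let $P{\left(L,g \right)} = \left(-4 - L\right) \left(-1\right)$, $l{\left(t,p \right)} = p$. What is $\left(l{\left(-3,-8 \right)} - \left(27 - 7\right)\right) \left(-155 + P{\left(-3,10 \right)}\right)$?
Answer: $4312$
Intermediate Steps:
$P{\left(L,g \right)} = 4 + L$
$\left(l{\left(-3,-8 \right)} - \left(27 - 7\right)\right) \left(-155 + P{\left(-3,10 \right)}\right) = \left(-8 - \left(27 - 7\right)\right) \left(-155 + \left(4 - 3\right)\right) = \left(-8 - 20\right) \left(-155 + 1\right) = \left(-8 - 20\right) \left(-154\right) = \left(-28\right) \left(-154\right) = 4312$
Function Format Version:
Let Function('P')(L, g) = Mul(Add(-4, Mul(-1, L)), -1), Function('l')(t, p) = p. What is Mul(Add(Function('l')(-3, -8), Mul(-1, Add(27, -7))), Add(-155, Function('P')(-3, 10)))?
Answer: 4312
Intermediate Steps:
Function('P')(L, g) = Add(4, L)
Mul(Add(Function('l')(-3, -8), Mul(-1, Add(27, -7))), Add(-155, Function('P')(-3, 10))) = Mul(Add(-8, Mul(-1, Add(27, -7))), Add(-155, Add(4, -3))) = Mul(Add(-8, Mul(-1, 20)), Add(-155, 1)) = Mul(Add(-8, -20), -154) = Mul(-28, -154) = 4312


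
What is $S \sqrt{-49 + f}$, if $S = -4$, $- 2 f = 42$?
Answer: $- 4 i \sqrt{70} \approx - 33.466 i$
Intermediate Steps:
$f = -21$ ($f = \left(- \frac{1}{2}\right) 42 = -21$)
$S \sqrt{-49 + f} = - 4 \sqrt{-49 - 21} = - 4 \sqrt{-70} = - 4 i \sqrt{70}$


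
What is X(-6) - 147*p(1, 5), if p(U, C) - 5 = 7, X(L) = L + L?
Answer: -1776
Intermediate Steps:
X(L) = 2*L
p(U, C) = 12 (p(U, C) = 5 + 7 = 12)
X(-6) - 147*p(1, 5) = 2*(-6) - 147*12 = -12 - 1764 = -1776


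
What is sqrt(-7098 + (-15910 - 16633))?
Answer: 7*I*sqrt(809) ≈ 199.1*I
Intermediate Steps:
sqrt(-7098 + (-15910 - 16633)) = sqrt(-7098 - 32543) = sqrt(-39641) = 7*I*sqrt(809)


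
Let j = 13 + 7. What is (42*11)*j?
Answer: 9240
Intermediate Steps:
j = 20
(42*11)*j = (42*11)*20 = 462*20 = 9240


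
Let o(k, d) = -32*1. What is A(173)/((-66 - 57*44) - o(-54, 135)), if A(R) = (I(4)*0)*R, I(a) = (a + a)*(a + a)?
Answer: 0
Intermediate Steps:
I(a) = 4*a² (I(a) = (2*a)*(2*a) = 4*a²)
o(k, d) = -32
A(R) = 0 (A(R) = ((4*4²)*0)*R = ((4*16)*0)*R = (64*0)*R = 0*R = 0)
A(173)/((-66 - 57*44) - o(-54, 135)) = 0/((-66 - 57*44) - 1*(-32)) = 0/((-66 - 2508) + 32) = 0/(-2574 + 32) = 0/(-2542) = 0*(-1/2542) = 0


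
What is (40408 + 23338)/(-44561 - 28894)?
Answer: -63746/73455 ≈ -0.86782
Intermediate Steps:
(40408 + 23338)/(-44561 - 28894) = 63746/(-73455) = 63746*(-1/73455) = -63746/73455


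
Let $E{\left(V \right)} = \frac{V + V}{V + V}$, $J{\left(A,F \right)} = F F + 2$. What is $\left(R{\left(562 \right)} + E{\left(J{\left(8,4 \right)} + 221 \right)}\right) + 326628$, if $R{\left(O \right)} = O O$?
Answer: $642473$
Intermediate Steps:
$J{\left(A,F \right)} = 2 + F^{2}$ ($J{\left(A,F \right)} = F^{2} + 2 = 2 + F^{2}$)
$R{\left(O \right)} = O^{2}$
$E{\left(V \right)} = 1$ ($E{\left(V \right)} = \frac{2 V}{2 V} = 2 V \frac{1}{2 V} = 1$)
$\left(R{\left(562 \right)} + E{\left(J{\left(8,4 \right)} + 221 \right)}\right) + 326628 = \left(562^{2} + 1\right) + 326628 = \left(315844 + 1\right) + 326628 = 315845 + 326628 = 642473$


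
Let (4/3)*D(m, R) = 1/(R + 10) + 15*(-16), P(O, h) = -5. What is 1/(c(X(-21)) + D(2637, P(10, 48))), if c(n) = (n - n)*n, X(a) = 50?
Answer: -20/3597 ≈ -0.0055602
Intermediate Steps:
D(m, R) = -180 + 3/(4*(10 + R)) (D(m, R) = 3*(1/(R + 10) + 15*(-16))/4 = 3*(1/(10 + R) - 240)/4 = 3*(-240 + 1/(10 + R))/4 = -180 + 3/(4*(10 + R)))
c(n) = 0 (c(n) = 0*n = 0)
1/(c(X(-21)) + D(2637, P(10, 48))) = 1/(0 + 3*(-2399 - 240*(-5))/(4*(10 - 5))) = 1/(0 + (¾)*(-2399 + 1200)/5) = 1/(0 + (¾)*(⅕)*(-1199)) = 1/(0 - 3597/20) = 1/(-3597/20) = -20/3597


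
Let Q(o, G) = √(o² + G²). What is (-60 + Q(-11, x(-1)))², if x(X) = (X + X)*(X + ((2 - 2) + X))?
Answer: (60 - √137)² ≈ 2332.4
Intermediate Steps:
x(X) = 4*X² (x(X) = (2*X)*(X + (0 + X)) = (2*X)*(X + X) = (2*X)*(2*X) = 4*X²)
Q(o, G) = √(G² + o²)
(-60 + Q(-11, x(-1)))² = (-60 + √((4*(-1)²)² + (-11)²))² = (-60 + √((4*1)² + 121))² = (-60 + √(4² + 121))² = (-60 + √(16 + 121))² = (-60 + √137)²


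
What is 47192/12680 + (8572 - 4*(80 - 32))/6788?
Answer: 13331178/2689745 ≈ 4.9563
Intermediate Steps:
47192/12680 + (8572 - 4*(80 - 32))/6788 = 47192*(1/12680) + (8572 - 4*48)*(1/6788) = 5899/1585 + (8572 - 1*192)*(1/6788) = 5899/1585 + (8572 - 192)*(1/6788) = 5899/1585 + 8380*(1/6788) = 5899/1585 + 2095/1697 = 13331178/2689745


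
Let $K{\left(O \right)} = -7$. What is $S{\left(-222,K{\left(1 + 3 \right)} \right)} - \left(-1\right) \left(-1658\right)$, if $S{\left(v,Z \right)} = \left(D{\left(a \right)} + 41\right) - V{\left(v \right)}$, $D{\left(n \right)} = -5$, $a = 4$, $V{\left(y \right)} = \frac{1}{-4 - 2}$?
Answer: $- \frac{9731}{6} \approx -1621.8$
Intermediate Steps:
$V{\left(y \right)} = - \frac{1}{6}$ ($V{\left(y \right)} = \frac{1}{-6} = - \frac{1}{6}$)
$S{\left(v,Z \right)} = \frac{217}{6}$ ($S{\left(v,Z \right)} = \left(-5 + 41\right) - - \frac{1}{6} = 36 + \frac{1}{6} = \frac{217}{6}$)
$S{\left(-222,K{\left(1 + 3 \right)} \right)} - \left(-1\right) \left(-1658\right) = \frac{217}{6} - \left(-1\right) \left(-1658\right) = \frac{217}{6} - 1658 = - \frac{9731}{6}$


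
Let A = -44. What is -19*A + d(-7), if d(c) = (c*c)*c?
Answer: 493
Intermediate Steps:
d(c) = c**3 (d(c) = c**2*c = c**3)
-19*A + d(-7) = -19*(-44) + (-7)**3 = 836 - 343 = 493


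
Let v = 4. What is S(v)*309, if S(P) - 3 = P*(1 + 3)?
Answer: 5871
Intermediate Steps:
S(P) = 3 + 4*P (S(P) = 3 + P*(1 + 3) = 3 + P*4 = 3 + 4*P)
S(v)*309 = (3 + 4*4)*309 = (3 + 16)*309 = 19*309 = 5871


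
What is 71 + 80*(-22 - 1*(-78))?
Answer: 4551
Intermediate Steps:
71 + 80*(-22 - 1*(-78)) = 71 + 80*(-22 + 78) = 71 + 80*56 = 71 + 4480 = 4551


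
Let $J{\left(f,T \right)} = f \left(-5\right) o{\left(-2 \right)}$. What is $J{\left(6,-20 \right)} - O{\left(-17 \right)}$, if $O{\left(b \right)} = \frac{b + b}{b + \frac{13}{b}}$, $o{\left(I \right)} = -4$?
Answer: $\frac{17831}{151} \approx 118.09$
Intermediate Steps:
$J{\left(f,T \right)} = 20 f$ ($J{\left(f,T \right)} = f \left(-5\right) \left(-4\right) = - 5 f \left(-4\right) = 20 f$)
$O{\left(b \right)} = \frac{2 b}{b + \frac{13}{b}}$
$J{\left(6,-20 \right)} - O{\left(-17 \right)} = 20 \cdot 6 - \frac{2 \left(-17\right)^{2}}{13 + \left(-17\right)^{2}} = 120 - 2 \cdot 289 \frac{1}{13 + 289} = 120 - 2 \cdot 289 \cdot \frac{1}{302} = 120 - \frac{289}{151} = \frac{17831}{151}$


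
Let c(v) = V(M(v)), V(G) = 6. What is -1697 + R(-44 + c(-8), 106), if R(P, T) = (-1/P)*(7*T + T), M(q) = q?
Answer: -31819/19 ≈ -1674.7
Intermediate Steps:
c(v) = 6
R(P, T) = -8*T/P (R(P, T) = (-1/P)*(8*T) = -8*T/P)
-1697 + R(-44 + c(-8), 106) = -1697 - 8*106/(-44 + 6) = -1697 - 8*106/(-38) = -1697 - 8*106*(-1/38) = -1697 + 424/19 = -31819/19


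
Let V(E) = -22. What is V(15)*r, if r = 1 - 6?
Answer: 110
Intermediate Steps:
r = -5
V(15)*r = -22*(-5) = 110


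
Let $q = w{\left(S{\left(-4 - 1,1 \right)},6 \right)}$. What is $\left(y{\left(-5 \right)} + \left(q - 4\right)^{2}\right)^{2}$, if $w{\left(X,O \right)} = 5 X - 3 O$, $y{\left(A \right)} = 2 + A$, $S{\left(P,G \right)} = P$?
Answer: $4866436$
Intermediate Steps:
$w{\left(X,O \right)} = - 3 O + 5 X$
$q = -43$ ($q = \left(-3\right) 6 + 5 \left(-4 - 1\right) = -18 + 5 \left(-4 - 1\right) = -18 + 5 \left(-5\right) = -18 - 25 = -43$)
$\left(y{\left(-5 \right)} + \left(q - 4\right)^{2}\right)^{2} = \left(\left(2 - 5\right) + \left(-43 - 4\right)^{2}\right)^{2} = \left(-3 + \left(-47\right)^{2}\right)^{2} = \left(-3 + 2209\right)^{2} = 2206^{2} = 4866436$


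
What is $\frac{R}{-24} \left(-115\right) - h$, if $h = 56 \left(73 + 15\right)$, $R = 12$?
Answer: $- \frac{9741}{2} \approx -4870.5$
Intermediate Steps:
$h = 4928$ ($h = 56 \cdot 88 = 4928$)
$\frac{R}{-24} \left(-115\right) - h = \frac{12}{-24} \left(-115\right) - 4928 = 12 \left(- \frac{1}{24}\right) \left(-115\right) - 4928 = \left(- \frac{1}{2}\right) \left(-115\right) - 4928 = \frac{115}{2} - 4928 = - \frac{9741}{2}$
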